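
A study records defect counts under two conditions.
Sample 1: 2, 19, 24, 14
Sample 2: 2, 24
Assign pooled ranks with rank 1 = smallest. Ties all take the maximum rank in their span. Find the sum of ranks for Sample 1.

Sorted (ascending): 2, 2, 14, 19, 24, 24
The 2 values of 2 occupy positions 1–2 → each gets rank 2.
The 2 values of 24 occupy positions 5–6 → each gets rank 6.
Sample 1 values → pooled ranks: 2→2, 19→4, 24→6, 14→3
Rank sum = 2 + 4 + 6 + 3 = 15

15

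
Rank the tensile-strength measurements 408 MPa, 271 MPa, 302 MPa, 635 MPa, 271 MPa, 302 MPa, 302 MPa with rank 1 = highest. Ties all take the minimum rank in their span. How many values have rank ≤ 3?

Sorted (descending): 635, 408, 302, 302, 302, 271, 271
The 3 values of 302 occupy positions 3–5 → each gets rank 3.
The 2 values of 271 occupy positions 6–7 → each gets rank 6.
Ranks ≤ 3: {1, 2, 3, 3, 3} → 5 values.

5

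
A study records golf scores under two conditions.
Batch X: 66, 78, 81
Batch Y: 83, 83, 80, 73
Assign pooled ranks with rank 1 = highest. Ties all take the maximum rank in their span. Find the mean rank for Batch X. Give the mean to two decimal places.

Sorted (descending): 83, 83, 81, 80, 78, 73, 66
The 2 values of 83 occupy positions 1–2 → each gets rank 2.
Batch X values → pooled ranks: 66→7, 78→5, 81→3
Mean rank = (7 + 5 + 3) / 3 = 5.00

5.00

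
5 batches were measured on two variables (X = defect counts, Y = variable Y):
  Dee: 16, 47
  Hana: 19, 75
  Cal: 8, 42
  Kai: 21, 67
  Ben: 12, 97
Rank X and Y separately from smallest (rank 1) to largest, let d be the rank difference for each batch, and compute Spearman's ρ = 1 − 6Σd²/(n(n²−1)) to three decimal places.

0.300

Ranks of variable 1: 3, 4, 1, 5, 2
Ranks of variable 2: 2, 4, 1, 3, 5
d = r₁ − r₂: 1, 0, 0, 2, -3
d²: 1, 0, 0, 4, 9; Σd² = 14
ρ = 1 − 6·14/(5·24) = 1 − 84/120 = 0.300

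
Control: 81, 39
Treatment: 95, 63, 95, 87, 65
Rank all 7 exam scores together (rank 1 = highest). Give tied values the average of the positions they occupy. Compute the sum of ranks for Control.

Sorted (descending): 95, 95, 87, 81, 65, 63, 39
The 2 values of 95 occupy positions 1–2 → average rank (1+2)/2 = 1.5.
Control values → pooled ranks: 81→4, 39→7
Rank sum = 4 + 7 = 11

11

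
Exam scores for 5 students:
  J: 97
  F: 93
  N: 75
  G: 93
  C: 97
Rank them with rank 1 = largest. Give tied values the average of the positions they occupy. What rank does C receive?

1.5

Sorted (descending): 97, 97, 93, 93, 75
The 2 values of 97 occupy positions 1–2 → average rank (1+2)/2 = 1.5.
The 2 values of 93 occupy positions 3–4 → average rank (3+4)/2 = 3.5.
C has value 97 → rank 1.5.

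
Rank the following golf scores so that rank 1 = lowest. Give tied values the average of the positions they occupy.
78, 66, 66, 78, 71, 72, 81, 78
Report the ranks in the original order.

Sorted (ascending): 66, 66, 71, 72, 78, 78, 78, 81
The 2 values of 66 occupy positions 1–2 → average rank (1+2)/2 = 1.5.
The 3 values of 78 occupy positions 5–7 → average rank 6.

6, 1.5, 1.5, 6, 3, 4, 8, 6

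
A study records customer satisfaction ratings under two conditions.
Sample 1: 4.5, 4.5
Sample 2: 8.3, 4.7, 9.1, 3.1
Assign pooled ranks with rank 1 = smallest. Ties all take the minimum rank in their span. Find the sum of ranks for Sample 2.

16

Sorted (ascending): 3.1, 4.5, 4.5, 4.7, 8.3, 9.1
The 2 values of 4.5 occupy positions 2–3 → each gets rank 2.
Sample 2 values → pooled ranks: 8.3→5, 4.7→4, 9.1→6, 3.1→1
Rank sum = 5 + 4 + 6 + 1 = 16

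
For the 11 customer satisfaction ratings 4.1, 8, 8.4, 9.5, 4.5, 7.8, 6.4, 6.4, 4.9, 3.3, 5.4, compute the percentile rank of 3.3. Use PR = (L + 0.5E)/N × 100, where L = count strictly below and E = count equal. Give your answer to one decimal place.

N = 11.
Strictly below 3.3: 0. Equal to 3.3: 1.
PR = (0 + 0.5·1)/11 × 100 = 4.5

4.5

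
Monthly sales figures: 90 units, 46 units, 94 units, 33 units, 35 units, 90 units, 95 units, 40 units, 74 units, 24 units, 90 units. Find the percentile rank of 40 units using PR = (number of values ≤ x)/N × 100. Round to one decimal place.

36.4

N = 11.
Strictly below 40: 3. Equal to 40: 1.
PR = 4/11 × 100 = 36.4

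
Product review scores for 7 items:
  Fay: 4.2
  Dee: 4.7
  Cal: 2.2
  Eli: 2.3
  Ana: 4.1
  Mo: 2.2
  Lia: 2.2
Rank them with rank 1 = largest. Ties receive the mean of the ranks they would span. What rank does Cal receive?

6

Sorted (descending): 4.7, 4.2, 4.1, 2.3, 2.2, 2.2, 2.2
The 3 values of 2.2 occupy positions 5–7 → average rank 6.
Cal has value 2.2 → rank 6.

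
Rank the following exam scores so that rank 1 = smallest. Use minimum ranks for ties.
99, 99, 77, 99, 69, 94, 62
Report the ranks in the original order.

5, 5, 3, 5, 2, 4, 1

Sorted (ascending): 62, 69, 77, 94, 99, 99, 99
The 3 values of 99 occupy positions 5–7 → each gets rank 5.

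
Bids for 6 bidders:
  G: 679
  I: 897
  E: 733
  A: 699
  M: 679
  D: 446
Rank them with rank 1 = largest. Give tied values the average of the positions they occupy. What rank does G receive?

Sorted (descending): 897, 733, 699, 679, 679, 446
The 2 values of 679 occupy positions 4–5 → average rank (4+5)/2 = 4.5.
G has value 679 → rank 4.5.

4.5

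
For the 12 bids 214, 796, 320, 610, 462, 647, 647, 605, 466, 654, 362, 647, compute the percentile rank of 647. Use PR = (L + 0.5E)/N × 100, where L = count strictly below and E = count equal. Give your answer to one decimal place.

70.8

N = 12.
Strictly below 647: 7. Equal to 647: 3.
PR = (7 + 0.5·3)/12 × 100 = 70.8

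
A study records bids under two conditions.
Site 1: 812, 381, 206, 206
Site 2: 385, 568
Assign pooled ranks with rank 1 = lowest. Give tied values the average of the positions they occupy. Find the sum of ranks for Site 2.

Sorted (ascending): 206, 206, 381, 385, 568, 812
The 2 values of 206 occupy positions 1–2 → average rank (1+2)/2 = 1.5.
Site 2 values → pooled ranks: 385→4, 568→5
Rank sum = 4 + 5 = 9

9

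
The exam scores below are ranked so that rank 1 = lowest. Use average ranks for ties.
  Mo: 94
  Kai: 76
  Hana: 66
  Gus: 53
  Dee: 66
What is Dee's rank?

2.5

Sorted (ascending): 53, 66, 66, 76, 94
The 2 values of 66 occupy positions 2–3 → average rank (2+3)/2 = 2.5.
Dee has value 66 → rank 2.5.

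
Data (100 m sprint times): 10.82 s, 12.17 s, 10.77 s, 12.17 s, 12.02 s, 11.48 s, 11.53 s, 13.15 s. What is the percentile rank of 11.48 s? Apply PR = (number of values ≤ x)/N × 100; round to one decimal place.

37.5

N = 8.
Strictly below 11.48: 2. Equal to 11.48: 1.
PR = 3/8 × 100 = 37.5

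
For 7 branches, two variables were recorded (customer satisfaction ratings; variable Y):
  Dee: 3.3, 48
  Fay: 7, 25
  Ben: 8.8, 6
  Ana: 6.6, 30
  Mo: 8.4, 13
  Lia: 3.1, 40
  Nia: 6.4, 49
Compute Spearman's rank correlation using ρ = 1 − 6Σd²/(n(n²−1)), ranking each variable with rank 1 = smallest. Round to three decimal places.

-0.857

Ranks of variable 1: 2, 5, 7, 4, 6, 1, 3
Ranks of variable 2: 6, 3, 1, 4, 2, 5, 7
d = r₁ − r₂: -4, 2, 6, 0, 4, -4, -4
d²: 16, 4, 36, 0, 16, 16, 16; Σd² = 104
ρ = 1 − 6·104/(7·48) = 1 − 624/336 = -0.857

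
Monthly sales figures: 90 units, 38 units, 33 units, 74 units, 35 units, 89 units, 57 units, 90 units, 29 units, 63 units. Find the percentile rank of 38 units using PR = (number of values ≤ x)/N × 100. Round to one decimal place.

40.0

N = 10.
Strictly below 38: 3. Equal to 38: 1.
PR = 4/10 × 100 = 40.0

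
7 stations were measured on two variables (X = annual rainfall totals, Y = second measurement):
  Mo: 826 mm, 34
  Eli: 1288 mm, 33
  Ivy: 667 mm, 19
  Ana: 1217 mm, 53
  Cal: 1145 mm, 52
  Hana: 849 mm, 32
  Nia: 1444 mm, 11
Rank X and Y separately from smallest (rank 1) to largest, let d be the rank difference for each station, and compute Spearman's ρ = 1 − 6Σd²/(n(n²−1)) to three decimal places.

-0.036

Ranks of variable 1: 2, 6, 1, 5, 4, 3, 7
Ranks of variable 2: 5, 4, 2, 7, 6, 3, 1
d = r₁ − r₂: -3, 2, -1, -2, -2, 0, 6
d²: 9, 4, 1, 4, 4, 0, 36; Σd² = 58
ρ = 1 − 6·58/(7·48) = 1 − 348/336 = -0.036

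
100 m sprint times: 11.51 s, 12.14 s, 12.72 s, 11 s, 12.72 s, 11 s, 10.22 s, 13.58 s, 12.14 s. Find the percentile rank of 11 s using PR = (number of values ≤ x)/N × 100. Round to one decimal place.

33.3

N = 9.
Strictly below 11: 1. Equal to 11: 2.
PR = 3/9 × 100 = 33.3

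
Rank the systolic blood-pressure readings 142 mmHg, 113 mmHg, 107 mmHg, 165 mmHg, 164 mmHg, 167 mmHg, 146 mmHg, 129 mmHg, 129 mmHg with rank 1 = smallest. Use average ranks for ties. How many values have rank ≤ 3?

Sorted (ascending): 107, 113, 129, 129, 142, 146, 164, 165, 167
The 2 values of 129 occupy positions 3–4 → average rank (3+4)/2 = 3.5.
Ranks ≤ 3: {1, 2} → 2 values.

2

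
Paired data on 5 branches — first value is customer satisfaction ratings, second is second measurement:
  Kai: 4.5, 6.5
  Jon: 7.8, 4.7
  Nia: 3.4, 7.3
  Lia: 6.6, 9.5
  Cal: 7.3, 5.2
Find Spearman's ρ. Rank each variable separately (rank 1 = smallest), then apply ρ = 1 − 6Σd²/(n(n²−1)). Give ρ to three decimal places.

Ranks of variable 1: 2, 5, 1, 3, 4
Ranks of variable 2: 3, 1, 4, 5, 2
d = r₁ − r₂: -1, 4, -3, -2, 2
d²: 1, 16, 9, 4, 4; Σd² = 34
ρ = 1 − 6·34/(5·24) = 1 − 204/120 = -0.700

-0.700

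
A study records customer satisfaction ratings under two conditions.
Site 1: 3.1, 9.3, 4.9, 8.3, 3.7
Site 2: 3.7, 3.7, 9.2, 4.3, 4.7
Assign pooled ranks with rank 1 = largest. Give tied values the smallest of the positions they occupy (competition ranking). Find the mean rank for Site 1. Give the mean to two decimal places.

5.00

Sorted (descending): 9.3, 9.2, 8.3, 4.9, 4.7, 4.3, 3.7, 3.7, 3.7, 3.1
The 3 values of 3.7 occupy positions 7–9 → each gets rank 7.
Site 1 values → pooled ranks: 3.1→10, 9.3→1, 4.9→4, 8.3→3, 3.7→7
Mean rank = (10 + 1 + 4 + 3 + 7) / 5 = 5.00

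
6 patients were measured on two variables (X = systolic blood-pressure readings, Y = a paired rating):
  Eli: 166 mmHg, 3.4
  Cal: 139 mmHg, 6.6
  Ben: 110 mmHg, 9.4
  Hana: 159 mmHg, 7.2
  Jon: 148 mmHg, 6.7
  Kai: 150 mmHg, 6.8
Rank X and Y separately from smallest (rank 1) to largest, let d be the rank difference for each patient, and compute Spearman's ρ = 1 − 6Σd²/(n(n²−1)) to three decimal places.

-0.429

Ranks of variable 1: 6, 2, 1, 5, 3, 4
Ranks of variable 2: 1, 2, 6, 5, 3, 4
d = r₁ − r₂: 5, 0, -5, 0, 0, 0
d²: 25, 0, 25, 0, 0, 0; Σd² = 50
ρ = 1 − 6·50/(6·35) = 1 − 300/210 = -0.429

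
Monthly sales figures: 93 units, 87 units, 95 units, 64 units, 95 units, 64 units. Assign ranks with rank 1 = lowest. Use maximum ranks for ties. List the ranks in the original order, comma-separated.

4, 3, 6, 2, 6, 2

Sorted (ascending): 64, 64, 87, 93, 95, 95
The 2 values of 64 occupy positions 1–2 → each gets rank 2.
The 2 values of 95 occupy positions 5–6 → each gets rank 6.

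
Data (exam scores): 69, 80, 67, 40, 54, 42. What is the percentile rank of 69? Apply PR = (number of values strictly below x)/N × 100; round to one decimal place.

N = 6.
Strictly below 69: 4. Equal to 69: 1.
PR = 4/6 × 100 = 66.7

66.7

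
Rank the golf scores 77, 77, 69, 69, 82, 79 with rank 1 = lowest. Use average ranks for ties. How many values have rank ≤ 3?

Sorted (ascending): 69, 69, 77, 77, 79, 82
The 2 values of 69 occupy positions 1–2 → average rank (1+2)/2 = 1.5.
The 2 values of 77 occupy positions 3–4 → average rank (3+4)/2 = 3.5.
Ranks ≤ 3: {1.5, 1.5} → 2 values.

2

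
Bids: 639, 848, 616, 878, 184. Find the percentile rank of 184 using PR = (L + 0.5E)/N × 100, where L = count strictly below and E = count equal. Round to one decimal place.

10.0

N = 5.
Strictly below 184: 0. Equal to 184: 1.
PR = (0 + 0.5·1)/5 × 100 = 10.0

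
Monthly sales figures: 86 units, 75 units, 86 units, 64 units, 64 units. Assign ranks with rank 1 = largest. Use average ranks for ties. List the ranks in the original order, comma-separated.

Sorted (descending): 86, 86, 75, 64, 64
The 2 values of 86 occupy positions 1–2 → average rank (1+2)/2 = 1.5.
The 2 values of 64 occupy positions 4–5 → average rank (4+5)/2 = 4.5.

1.5, 3, 1.5, 4.5, 4.5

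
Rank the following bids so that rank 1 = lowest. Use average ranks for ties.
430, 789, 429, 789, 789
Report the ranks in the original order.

2, 4, 1, 4, 4

Sorted (ascending): 429, 430, 789, 789, 789
The 3 values of 789 occupy positions 3–5 → average rank 4.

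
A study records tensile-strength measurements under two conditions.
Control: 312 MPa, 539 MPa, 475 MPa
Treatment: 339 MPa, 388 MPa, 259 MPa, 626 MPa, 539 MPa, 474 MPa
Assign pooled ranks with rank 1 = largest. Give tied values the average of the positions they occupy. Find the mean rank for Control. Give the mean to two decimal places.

Sorted (descending): 626, 539, 539, 475, 474, 388, 339, 312, 259
The 2 values of 539 occupy positions 2–3 → average rank (2+3)/2 = 2.5.
Control values → pooled ranks: 312→8, 539→2.5, 475→4
Mean rank = (8 + 2.5 + 4) / 3 = 4.83

4.83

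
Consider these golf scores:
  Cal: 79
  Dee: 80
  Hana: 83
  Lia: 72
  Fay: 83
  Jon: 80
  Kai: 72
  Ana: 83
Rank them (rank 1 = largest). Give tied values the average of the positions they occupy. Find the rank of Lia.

7.5

Sorted (descending): 83, 83, 83, 80, 80, 79, 72, 72
The 3 values of 83 occupy positions 1–3 → average rank 2.
The 2 values of 80 occupy positions 4–5 → average rank (4+5)/2 = 4.5.
The 2 values of 72 occupy positions 7–8 → average rank (7+8)/2 = 7.5.
Lia has value 72 → rank 7.5.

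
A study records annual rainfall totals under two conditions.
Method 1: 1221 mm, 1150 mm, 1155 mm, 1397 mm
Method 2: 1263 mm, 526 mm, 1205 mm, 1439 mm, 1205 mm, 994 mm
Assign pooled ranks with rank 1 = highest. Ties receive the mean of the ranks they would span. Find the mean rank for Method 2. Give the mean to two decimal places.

Sorted (descending): 1439, 1397, 1263, 1221, 1205, 1205, 1155, 1150, 994, 526
The 2 values of 1205 occupy positions 5–6 → average rank (5+6)/2 = 5.5.
Method 2 values → pooled ranks: 1263→3, 526→10, 1205→5.5, 1439→1, 1205→5.5, 994→9
Mean rank = (3 + 10 + 5.5 + 1 + 5.5 + 9) / 6 = 5.67

5.67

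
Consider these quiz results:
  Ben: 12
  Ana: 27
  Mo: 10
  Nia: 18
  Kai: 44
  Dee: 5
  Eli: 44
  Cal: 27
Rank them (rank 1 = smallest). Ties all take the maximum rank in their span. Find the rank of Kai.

8

Sorted (ascending): 5, 10, 12, 18, 27, 27, 44, 44
The 2 values of 27 occupy positions 5–6 → each gets rank 6.
The 2 values of 44 occupy positions 7–8 → each gets rank 8.
Kai has value 44 → rank 8.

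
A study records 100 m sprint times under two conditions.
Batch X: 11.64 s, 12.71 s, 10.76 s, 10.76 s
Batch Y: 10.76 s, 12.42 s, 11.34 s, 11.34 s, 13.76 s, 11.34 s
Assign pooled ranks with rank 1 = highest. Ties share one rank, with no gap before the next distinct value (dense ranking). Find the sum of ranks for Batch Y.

Sorted (descending): 13.76, 12.71, 12.42, 11.64, 11.34, 11.34, 11.34, 10.76, 10.76, 10.76
The 3 values of 11.34 share dense rank 5.
The 3 values of 10.76 share dense rank 6.
Remaining distinct values take the next consecutive integers.
Batch Y values → pooled ranks: 10.76→6, 12.42→3, 11.34→5, 11.34→5, 13.76→1, 11.34→5
Rank sum = 6 + 3 + 5 + 5 + 1 + 5 = 25

25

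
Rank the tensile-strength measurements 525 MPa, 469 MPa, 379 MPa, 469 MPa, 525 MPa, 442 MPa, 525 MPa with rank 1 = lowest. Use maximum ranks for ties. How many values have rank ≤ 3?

2

Sorted (ascending): 379, 442, 469, 469, 525, 525, 525
The 2 values of 469 occupy positions 3–4 → each gets rank 4.
The 3 values of 525 occupy positions 5–7 → each gets rank 7.
Ranks ≤ 3: {1, 2} → 2 values.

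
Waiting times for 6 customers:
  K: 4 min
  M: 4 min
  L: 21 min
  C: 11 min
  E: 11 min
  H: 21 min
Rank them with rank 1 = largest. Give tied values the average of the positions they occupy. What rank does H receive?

Sorted (descending): 21, 21, 11, 11, 4, 4
The 2 values of 21 occupy positions 1–2 → average rank (1+2)/2 = 1.5.
The 2 values of 11 occupy positions 3–4 → average rank (3+4)/2 = 3.5.
The 2 values of 4 occupy positions 5–6 → average rank (5+6)/2 = 5.5.
H has value 21 min → rank 1.5.

1.5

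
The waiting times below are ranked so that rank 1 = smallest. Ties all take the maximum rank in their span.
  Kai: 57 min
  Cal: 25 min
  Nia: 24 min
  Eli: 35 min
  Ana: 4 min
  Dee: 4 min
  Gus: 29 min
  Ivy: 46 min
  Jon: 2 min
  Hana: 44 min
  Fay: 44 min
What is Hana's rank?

Sorted (ascending): 2, 4, 4, 24, 25, 29, 35, 44, 44, 46, 57
The 2 values of 4 occupy positions 2–3 → each gets rank 3.
The 2 values of 44 occupy positions 8–9 → each gets rank 9.
Hana has value 44 min → rank 9.

9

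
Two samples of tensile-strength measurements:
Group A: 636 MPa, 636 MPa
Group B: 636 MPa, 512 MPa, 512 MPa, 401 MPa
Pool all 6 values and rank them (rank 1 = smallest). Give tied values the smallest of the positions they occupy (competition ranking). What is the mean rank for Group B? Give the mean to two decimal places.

Sorted (ascending): 401, 512, 512, 636, 636, 636
The 2 values of 512 occupy positions 2–3 → each gets rank 2.
The 3 values of 636 occupy positions 4–6 → each gets rank 4.
Group B values → pooled ranks: 636→4, 512→2, 512→2, 401→1
Mean rank = (4 + 2 + 2 + 1) / 4 = 2.25

2.25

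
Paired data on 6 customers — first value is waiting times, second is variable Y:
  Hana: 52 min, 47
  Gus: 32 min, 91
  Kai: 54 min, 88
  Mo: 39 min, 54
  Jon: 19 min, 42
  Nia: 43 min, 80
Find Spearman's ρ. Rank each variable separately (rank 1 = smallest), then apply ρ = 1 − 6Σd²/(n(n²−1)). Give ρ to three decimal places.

0.257

Ranks of variable 1: 5, 2, 6, 3, 1, 4
Ranks of variable 2: 2, 6, 5, 3, 1, 4
d = r₁ − r₂: 3, -4, 1, 0, 0, 0
d²: 9, 16, 1, 0, 0, 0; Σd² = 26
ρ = 1 − 6·26/(6·35) = 1 − 156/210 = 0.257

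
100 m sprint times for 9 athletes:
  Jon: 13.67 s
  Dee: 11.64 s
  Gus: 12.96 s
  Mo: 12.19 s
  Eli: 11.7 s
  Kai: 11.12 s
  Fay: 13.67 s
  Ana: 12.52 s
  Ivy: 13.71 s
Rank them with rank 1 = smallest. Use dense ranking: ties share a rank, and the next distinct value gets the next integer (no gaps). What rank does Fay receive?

7

Sorted (ascending): 11.12, 11.64, 11.7, 12.19, 12.52, 12.96, 13.67, 13.67, 13.71
The 2 values of 13.67 share dense rank 7.
Remaining distinct values take the next consecutive integers.
Fay has value 13.67 s → rank 7.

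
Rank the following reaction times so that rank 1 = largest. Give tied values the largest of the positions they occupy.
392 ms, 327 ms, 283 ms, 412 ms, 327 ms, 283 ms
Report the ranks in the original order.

Sorted (descending): 412, 392, 327, 327, 283, 283
The 2 values of 327 occupy positions 3–4 → each gets rank 4.
The 2 values of 283 occupy positions 5–6 → each gets rank 6.

2, 4, 6, 1, 4, 6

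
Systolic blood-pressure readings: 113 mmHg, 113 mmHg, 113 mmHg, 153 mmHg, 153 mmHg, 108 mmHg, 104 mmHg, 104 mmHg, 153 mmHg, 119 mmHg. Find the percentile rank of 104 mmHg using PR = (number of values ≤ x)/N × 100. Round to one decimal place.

N = 10.
Strictly below 104: 0. Equal to 104: 2.
PR = 2/10 × 100 = 20.0

20.0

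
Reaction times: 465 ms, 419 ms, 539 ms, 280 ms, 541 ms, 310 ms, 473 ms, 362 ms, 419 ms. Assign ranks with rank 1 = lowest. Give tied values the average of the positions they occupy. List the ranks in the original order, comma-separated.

6, 4.5, 8, 1, 9, 2, 7, 3, 4.5

Sorted (ascending): 280, 310, 362, 419, 419, 465, 473, 539, 541
The 2 values of 419 occupy positions 4–5 → average rank (4+5)/2 = 4.5.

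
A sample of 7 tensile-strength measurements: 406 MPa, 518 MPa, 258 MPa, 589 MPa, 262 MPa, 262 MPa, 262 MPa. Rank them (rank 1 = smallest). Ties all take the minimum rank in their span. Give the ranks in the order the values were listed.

5, 6, 1, 7, 2, 2, 2

Sorted (ascending): 258, 262, 262, 262, 406, 518, 589
The 3 values of 262 occupy positions 2–4 → each gets rank 2.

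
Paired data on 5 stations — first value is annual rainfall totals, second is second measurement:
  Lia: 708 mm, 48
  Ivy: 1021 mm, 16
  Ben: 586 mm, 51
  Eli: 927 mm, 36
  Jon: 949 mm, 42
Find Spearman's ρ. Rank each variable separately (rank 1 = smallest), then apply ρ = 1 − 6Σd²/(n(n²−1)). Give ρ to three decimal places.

-0.900

Ranks of variable 1: 2, 5, 1, 3, 4
Ranks of variable 2: 4, 1, 5, 2, 3
d = r₁ − r₂: -2, 4, -4, 1, 1
d²: 4, 16, 16, 1, 1; Σd² = 38
ρ = 1 − 6·38/(5·24) = 1 − 228/120 = -0.900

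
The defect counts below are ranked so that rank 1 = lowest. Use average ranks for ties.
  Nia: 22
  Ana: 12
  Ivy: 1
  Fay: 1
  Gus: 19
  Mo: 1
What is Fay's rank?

2

Sorted (ascending): 1, 1, 1, 12, 19, 22
The 3 values of 1 occupy positions 1–3 → average rank 2.
Fay has value 1 → rank 2.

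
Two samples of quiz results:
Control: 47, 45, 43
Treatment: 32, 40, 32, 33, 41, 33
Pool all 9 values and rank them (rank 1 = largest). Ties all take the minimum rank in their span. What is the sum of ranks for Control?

6

Sorted (descending): 47, 45, 43, 41, 40, 33, 33, 32, 32
The 2 values of 33 occupy positions 6–7 → each gets rank 6.
The 2 values of 32 occupy positions 8–9 → each gets rank 8.
Control values → pooled ranks: 47→1, 45→2, 43→3
Rank sum = 1 + 2 + 3 = 6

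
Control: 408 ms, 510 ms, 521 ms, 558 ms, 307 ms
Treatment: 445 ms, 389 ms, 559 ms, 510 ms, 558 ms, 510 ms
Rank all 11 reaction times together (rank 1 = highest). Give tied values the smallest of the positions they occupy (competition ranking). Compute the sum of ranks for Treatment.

31

Sorted (descending): 559, 558, 558, 521, 510, 510, 510, 445, 408, 389, 307
The 2 values of 558 occupy positions 2–3 → each gets rank 2.
The 3 values of 510 occupy positions 5–7 → each gets rank 5.
Treatment values → pooled ranks: 445→8, 389→10, 559→1, 510→5, 558→2, 510→5
Rank sum = 8 + 10 + 1 + 5 + 2 + 5 = 31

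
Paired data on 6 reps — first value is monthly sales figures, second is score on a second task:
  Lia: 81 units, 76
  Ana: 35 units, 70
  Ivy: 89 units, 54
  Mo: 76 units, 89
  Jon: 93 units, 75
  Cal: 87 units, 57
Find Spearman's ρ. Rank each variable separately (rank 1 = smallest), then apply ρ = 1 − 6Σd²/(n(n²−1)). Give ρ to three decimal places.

-0.371

Ranks of variable 1: 3, 1, 5, 2, 6, 4
Ranks of variable 2: 5, 3, 1, 6, 4, 2
d = r₁ − r₂: -2, -2, 4, -4, 2, 2
d²: 4, 4, 16, 16, 4, 4; Σd² = 48
ρ = 1 − 6·48/(6·35) = 1 − 288/210 = -0.371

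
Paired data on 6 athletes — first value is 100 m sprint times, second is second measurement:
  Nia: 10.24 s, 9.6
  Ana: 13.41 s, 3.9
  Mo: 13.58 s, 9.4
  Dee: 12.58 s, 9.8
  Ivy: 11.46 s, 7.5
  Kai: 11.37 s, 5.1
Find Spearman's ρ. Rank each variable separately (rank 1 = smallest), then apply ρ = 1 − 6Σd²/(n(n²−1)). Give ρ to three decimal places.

-0.143

Ranks of variable 1: 1, 5, 6, 4, 3, 2
Ranks of variable 2: 5, 1, 4, 6, 3, 2
d = r₁ − r₂: -4, 4, 2, -2, 0, 0
d²: 16, 16, 4, 4, 0, 0; Σd² = 40
ρ = 1 − 6·40/(6·35) = 1 − 240/210 = -0.143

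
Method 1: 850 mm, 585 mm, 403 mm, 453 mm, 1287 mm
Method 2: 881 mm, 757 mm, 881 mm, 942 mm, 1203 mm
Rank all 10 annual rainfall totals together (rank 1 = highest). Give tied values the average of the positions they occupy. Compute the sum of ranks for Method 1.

34

Sorted (descending): 1287, 1203, 942, 881, 881, 850, 757, 585, 453, 403
The 2 values of 881 occupy positions 4–5 → average rank (4+5)/2 = 4.5.
Method 1 values → pooled ranks: 850→6, 585→8, 403→10, 453→9, 1287→1
Rank sum = 6 + 8 + 10 + 9 + 1 = 34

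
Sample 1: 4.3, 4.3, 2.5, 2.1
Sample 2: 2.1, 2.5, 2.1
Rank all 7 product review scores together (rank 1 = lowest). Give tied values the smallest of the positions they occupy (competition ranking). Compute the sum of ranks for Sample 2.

Sorted (ascending): 2.1, 2.1, 2.1, 2.5, 2.5, 4.3, 4.3
The 3 values of 2.1 occupy positions 1–3 → each gets rank 1.
The 2 values of 2.5 occupy positions 4–5 → each gets rank 4.
The 2 values of 4.3 occupy positions 6–7 → each gets rank 6.
Sample 2 values → pooled ranks: 2.1→1, 2.5→4, 2.1→1
Rank sum = 1 + 4 + 1 = 6

6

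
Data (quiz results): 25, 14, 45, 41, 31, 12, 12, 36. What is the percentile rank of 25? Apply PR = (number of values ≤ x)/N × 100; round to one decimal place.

N = 8.
Strictly below 25: 3. Equal to 25: 1.
PR = 4/8 × 100 = 50.0

50.0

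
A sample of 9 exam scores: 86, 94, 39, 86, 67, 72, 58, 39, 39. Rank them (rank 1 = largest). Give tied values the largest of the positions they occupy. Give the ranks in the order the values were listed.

Sorted (descending): 94, 86, 86, 72, 67, 58, 39, 39, 39
The 2 values of 86 occupy positions 2–3 → each gets rank 3.
The 3 values of 39 occupy positions 7–9 → each gets rank 9.

3, 1, 9, 3, 5, 4, 6, 9, 9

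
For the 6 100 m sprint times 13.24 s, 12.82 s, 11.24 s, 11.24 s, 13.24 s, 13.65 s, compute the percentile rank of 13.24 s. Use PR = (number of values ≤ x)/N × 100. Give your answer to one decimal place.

83.3

N = 6.
Strictly below 13.24: 3. Equal to 13.24: 2.
PR = 5/6 × 100 = 83.3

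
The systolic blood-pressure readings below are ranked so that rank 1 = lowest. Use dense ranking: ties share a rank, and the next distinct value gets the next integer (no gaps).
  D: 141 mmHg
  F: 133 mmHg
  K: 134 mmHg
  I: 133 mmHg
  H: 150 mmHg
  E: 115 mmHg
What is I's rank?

Sorted (ascending): 115, 133, 133, 134, 141, 150
The 2 values of 133 share dense rank 2.
Remaining distinct values take the next consecutive integers.
I has value 133 mmHg → rank 2.

2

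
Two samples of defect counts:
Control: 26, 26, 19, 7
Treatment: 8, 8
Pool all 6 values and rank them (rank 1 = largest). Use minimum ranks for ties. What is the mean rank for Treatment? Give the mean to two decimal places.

Sorted (descending): 26, 26, 19, 8, 8, 7
The 2 values of 26 occupy positions 1–2 → each gets rank 1.
The 2 values of 8 occupy positions 4–5 → each gets rank 4.
Treatment values → pooled ranks: 8→4, 8→4
Mean rank = (4 + 4) / 2 = 4.00

4.00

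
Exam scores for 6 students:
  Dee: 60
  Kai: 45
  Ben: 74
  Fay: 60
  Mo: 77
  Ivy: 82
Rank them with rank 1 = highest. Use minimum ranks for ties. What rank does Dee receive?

Sorted (descending): 82, 77, 74, 60, 60, 45
The 2 values of 60 occupy positions 4–5 → each gets rank 4.
Dee has value 60 → rank 4.

4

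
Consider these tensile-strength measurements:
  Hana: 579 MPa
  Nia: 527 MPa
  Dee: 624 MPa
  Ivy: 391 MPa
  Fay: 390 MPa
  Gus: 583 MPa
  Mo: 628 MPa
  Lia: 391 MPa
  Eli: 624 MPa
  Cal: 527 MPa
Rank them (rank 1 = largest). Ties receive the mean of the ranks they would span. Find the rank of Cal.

Sorted (descending): 628, 624, 624, 583, 579, 527, 527, 391, 391, 390
The 2 values of 624 occupy positions 2–3 → average rank (2+3)/2 = 2.5.
The 2 values of 527 occupy positions 6–7 → average rank (6+7)/2 = 6.5.
The 2 values of 391 occupy positions 8–9 → average rank (8+9)/2 = 8.5.
Cal has value 527 MPa → rank 6.5.

6.5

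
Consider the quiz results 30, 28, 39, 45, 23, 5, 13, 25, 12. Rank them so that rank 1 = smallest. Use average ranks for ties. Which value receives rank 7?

Sorted (ascending): 5, 12, 13, 23, 25, 28, 30, 39, 45
No ties — each value takes its position as its rank.
Rank 7 → value 30.

30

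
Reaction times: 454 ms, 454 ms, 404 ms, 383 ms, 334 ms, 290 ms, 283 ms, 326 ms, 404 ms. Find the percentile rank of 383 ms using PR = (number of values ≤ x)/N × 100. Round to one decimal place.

55.6

N = 9.
Strictly below 383: 4. Equal to 383: 1.
PR = 5/9 × 100 = 55.6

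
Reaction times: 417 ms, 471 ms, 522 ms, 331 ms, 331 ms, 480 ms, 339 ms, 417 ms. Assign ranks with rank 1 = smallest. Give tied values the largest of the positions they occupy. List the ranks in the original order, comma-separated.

Sorted (ascending): 331, 331, 339, 417, 417, 471, 480, 522
The 2 values of 331 occupy positions 1–2 → each gets rank 2.
The 2 values of 417 occupy positions 4–5 → each gets rank 5.

5, 6, 8, 2, 2, 7, 3, 5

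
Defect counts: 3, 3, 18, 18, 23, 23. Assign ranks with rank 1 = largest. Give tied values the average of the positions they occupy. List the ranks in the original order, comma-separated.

5.5, 5.5, 3.5, 3.5, 1.5, 1.5

Sorted (descending): 23, 23, 18, 18, 3, 3
The 2 values of 23 occupy positions 1–2 → average rank (1+2)/2 = 1.5.
The 2 values of 18 occupy positions 3–4 → average rank (3+4)/2 = 3.5.
The 2 values of 3 occupy positions 5–6 → average rank (5+6)/2 = 5.5.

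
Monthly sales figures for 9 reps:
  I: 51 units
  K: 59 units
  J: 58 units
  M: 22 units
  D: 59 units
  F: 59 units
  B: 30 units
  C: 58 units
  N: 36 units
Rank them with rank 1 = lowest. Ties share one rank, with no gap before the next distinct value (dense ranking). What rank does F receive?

6

Sorted (ascending): 22, 30, 36, 51, 58, 58, 59, 59, 59
The 2 values of 58 share dense rank 5.
The 3 values of 59 share dense rank 6.
Remaining distinct values take the next consecutive integers.
F has value 59 units → rank 6.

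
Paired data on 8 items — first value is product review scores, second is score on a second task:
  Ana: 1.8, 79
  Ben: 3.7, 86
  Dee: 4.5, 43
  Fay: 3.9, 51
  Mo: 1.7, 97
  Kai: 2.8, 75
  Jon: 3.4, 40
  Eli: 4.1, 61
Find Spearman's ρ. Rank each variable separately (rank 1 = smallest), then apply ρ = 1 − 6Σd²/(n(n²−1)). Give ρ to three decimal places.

-0.619

Ranks of variable 1: 2, 5, 8, 6, 1, 3, 4, 7
Ranks of variable 2: 6, 7, 2, 3, 8, 5, 1, 4
d = r₁ − r₂: -4, -2, 6, 3, -7, -2, 3, 3
d²: 16, 4, 36, 9, 49, 4, 9, 9; Σd² = 136
ρ = 1 − 6·136/(8·63) = 1 − 816/504 = -0.619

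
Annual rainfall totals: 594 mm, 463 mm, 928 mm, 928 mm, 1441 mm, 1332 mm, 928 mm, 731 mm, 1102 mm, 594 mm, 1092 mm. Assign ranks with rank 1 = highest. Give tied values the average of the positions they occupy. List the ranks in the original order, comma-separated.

9.5, 11, 6, 6, 1, 2, 6, 8, 3, 9.5, 4

Sorted (descending): 1441, 1332, 1102, 1092, 928, 928, 928, 731, 594, 594, 463
The 3 values of 928 occupy positions 5–7 → average rank 6.
The 2 values of 594 occupy positions 9–10 → average rank (9+10)/2 = 9.5.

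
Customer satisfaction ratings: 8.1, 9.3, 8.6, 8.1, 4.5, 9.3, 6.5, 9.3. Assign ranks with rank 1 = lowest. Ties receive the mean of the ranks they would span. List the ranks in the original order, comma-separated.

Sorted (ascending): 4.5, 6.5, 8.1, 8.1, 8.6, 9.3, 9.3, 9.3
The 2 values of 8.1 occupy positions 3–4 → average rank (3+4)/2 = 3.5.
The 3 values of 9.3 occupy positions 6–8 → average rank 7.

3.5, 7, 5, 3.5, 1, 7, 2, 7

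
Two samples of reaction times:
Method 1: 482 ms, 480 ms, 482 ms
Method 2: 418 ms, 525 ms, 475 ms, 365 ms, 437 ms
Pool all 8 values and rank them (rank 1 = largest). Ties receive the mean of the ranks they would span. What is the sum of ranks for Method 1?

Sorted (descending): 525, 482, 482, 480, 475, 437, 418, 365
The 2 values of 482 occupy positions 2–3 → average rank (2+3)/2 = 2.5.
Method 1 values → pooled ranks: 482→2.5, 480→4, 482→2.5
Rank sum = 2.5 + 4 + 2.5 = 9

9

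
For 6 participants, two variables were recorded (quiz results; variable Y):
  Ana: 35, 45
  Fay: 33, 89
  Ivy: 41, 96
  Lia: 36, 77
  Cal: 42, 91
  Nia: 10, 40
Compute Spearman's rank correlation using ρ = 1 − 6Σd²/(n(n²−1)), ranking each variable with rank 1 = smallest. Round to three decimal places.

Ranks of variable 1: 3, 2, 5, 4, 6, 1
Ranks of variable 2: 2, 4, 6, 3, 5, 1
d = r₁ − r₂: 1, -2, -1, 1, 1, 0
d²: 1, 4, 1, 1, 1, 0; Σd² = 8
ρ = 1 − 6·8/(6·35) = 1 − 48/210 = 0.771

0.771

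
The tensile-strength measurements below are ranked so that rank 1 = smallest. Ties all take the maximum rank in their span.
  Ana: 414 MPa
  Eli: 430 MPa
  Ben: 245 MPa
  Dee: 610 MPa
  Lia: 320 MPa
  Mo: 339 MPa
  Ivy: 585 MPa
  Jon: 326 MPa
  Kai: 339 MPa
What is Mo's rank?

5

Sorted (ascending): 245, 320, 326, 339, 339, 414, 430, 585, 610
The 2 values of 339 occupy positions 4–5 → each gets rank 5.
Mo has value 339 MPa → rank 5.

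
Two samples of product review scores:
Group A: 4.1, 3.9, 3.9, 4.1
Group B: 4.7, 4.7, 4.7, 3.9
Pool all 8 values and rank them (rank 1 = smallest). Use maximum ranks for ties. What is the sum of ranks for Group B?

27

Sorted (ascending): 3.9, 3.9, 3.9, 4.1, 4.1, 4.7, 4.7, 4.7
The 3 values of 3.9 occupy positions 1–3 → each gets rank 3.
The 2 values of 4.1 occupy positions 4–5 → each gets rank 5.
The 3 values of 4.7 occupy positions 6–8 → each gets rank 8.
Group B values → pooled ranks: 4.7→8, 4.7→8, 4.7→8, 3.9→3
Rank sum = 8 + 8 + 8 + 3 = 27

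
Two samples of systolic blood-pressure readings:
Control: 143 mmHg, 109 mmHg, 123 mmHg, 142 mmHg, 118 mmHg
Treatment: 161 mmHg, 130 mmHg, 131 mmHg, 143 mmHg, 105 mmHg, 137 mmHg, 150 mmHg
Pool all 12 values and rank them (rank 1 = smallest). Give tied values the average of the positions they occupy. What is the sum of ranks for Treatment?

51.5

Sorted (ascending): 105, 109, 118, 123, 130, 131, 137, 142, 143, 143, 150, 161
The 2 values of 143 occupy positions 9–10 → average rank (9+10)/2 = 9.5.
Treatment values → pooled ranks: 161→12, 130→5, 131→6, 143→9.5, 105→1, 137→7, 150→11
Rank sum = 12 + 5 + 6 + 9.5 + 1 + 7 + 11 = 51.5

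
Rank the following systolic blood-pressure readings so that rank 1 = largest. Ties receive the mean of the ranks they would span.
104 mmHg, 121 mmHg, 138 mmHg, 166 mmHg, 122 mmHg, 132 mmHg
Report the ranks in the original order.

6, 5, 2, 1, 4, 3

Sorted (descending): 166, 138, 132, 122, 121, 104
No ties — each value takes its position as its rank.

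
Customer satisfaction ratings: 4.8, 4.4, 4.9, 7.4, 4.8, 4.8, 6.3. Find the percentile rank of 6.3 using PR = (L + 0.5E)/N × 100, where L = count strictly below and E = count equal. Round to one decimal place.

78.6

N = 7.
Strictly below 6.3: 5. Equal to 6.3: 1.
PR = (5 + 0.5·1)/7 × 100 = 78.6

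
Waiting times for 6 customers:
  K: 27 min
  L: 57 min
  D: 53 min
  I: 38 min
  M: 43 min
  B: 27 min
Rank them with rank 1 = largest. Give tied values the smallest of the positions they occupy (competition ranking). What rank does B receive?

5

Sorted (descending): 57, 53, 43, 38, 27, 27
The 2 values of 27 occupy positions 5–6 → each gets rank 5.
B has value 27 min → rank 5.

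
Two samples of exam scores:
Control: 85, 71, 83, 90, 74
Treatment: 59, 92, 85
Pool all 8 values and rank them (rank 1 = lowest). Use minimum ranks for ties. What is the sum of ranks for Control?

Sorted (ascending): 59, 71, 74, 83, 85, 85, 90, 92
The 2 values of 85 occupy positions 5–6 → each gets rank 5.
Control values → pooled ranks: 85→5, 71→2, 83→4, 90→7, 74→3
Rank sum = 5 + 2 + 4 + 7 + 3 = 21

21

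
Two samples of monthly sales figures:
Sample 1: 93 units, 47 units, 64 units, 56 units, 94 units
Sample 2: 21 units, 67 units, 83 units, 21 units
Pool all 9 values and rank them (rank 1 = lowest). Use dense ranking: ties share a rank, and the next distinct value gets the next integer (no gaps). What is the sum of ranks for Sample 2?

13

Sorted (ascending): 21, 21, 47, 56, 64, 67, 83, 93, 94
The 2 values of 21 share dense rank 1.
Remaining distinct values take the next consecutive integers.
Sample 2 values → pooled ranks: 21→1, 67→5, 83→6, 21→1
Rank sum = 1 + 5 + 6 + 1 = 13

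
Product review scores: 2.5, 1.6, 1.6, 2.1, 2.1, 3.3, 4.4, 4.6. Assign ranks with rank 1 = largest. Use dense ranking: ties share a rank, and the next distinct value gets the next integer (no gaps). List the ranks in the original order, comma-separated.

Sorted (descending): 4.6, 4.4, 3.3, 2.5, 2.1, 2.1, 1.6, 1.6
The 2 values of 2.1 share dense rank 5.
The 2 values of 1.6 share dense rank 6.
Remaining distinct values take the next consecutive integers.

4, 6, 6, 5, 5, 3, 2, 1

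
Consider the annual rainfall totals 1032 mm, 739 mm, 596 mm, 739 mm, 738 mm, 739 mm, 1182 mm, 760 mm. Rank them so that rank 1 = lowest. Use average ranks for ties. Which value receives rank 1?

Sorted (ascending): 596, 738, 739, 739, 739, 760, 1032, 1182
The 3 values of 739 occupy positions 3–5 → average rank 4.
Rank 1 → value 596.

596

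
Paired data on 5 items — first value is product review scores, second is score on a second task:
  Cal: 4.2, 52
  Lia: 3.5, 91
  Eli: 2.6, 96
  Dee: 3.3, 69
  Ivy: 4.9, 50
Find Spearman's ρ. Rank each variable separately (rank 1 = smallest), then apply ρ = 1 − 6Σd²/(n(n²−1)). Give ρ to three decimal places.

Ranks of variable 1: 4, 3, 1, 2, 5
Ranks of variable 2: 2, 4, 5, 3, 1
d = r₁ − r₂: 2, -1, -4, -1, 4
d²: 4, 1, 16, 1, 16; Σd² = 38
ρ = 1 − 6·38/(5·24) = 1 − 228/120 = -0.900

-0.900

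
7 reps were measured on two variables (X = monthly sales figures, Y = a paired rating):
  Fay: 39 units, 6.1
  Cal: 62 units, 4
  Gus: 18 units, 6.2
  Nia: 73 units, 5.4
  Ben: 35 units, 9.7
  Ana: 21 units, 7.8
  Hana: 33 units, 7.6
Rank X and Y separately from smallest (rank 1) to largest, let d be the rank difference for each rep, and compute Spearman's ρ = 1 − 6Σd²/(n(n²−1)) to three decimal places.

Ranks of variable 1: 5, 6, 1, 7, 4, 2, 3
Ranks of variable 2: 3, 1, 4, 2, 7, 6, 5
d = r₁ − r₂: 2, 5, -3, 5, -3, -4, -2
d²: 4, 25, 9, 25, 9, 16, 4; Σd² = 92
ρ = 1 − 6·92/(7·48) = 1 − 552/336 = -0.643

-0.643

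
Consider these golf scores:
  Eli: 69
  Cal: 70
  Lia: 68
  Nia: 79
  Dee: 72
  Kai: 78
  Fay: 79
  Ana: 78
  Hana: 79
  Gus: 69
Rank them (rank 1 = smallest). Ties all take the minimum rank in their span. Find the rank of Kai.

6

Sorted (ascending): 68, 69, 69, 70, 72, 78, 78, 79, 79, 79
The 2 values of 69 occupy positions 2–3 → each gets rank 2.
The 2 values of 78 occupy positions 6–7 → each gets rank 6.
The 3 values of 79 occupy positions 8–10 → each gets rank 8.
Kai has value 78 → rank 6.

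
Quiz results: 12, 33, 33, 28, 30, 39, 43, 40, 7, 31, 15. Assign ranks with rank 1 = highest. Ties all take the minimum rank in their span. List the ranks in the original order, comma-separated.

Sorted (descending): 43, 40, 39, 33, 33, 31, 30, 28, 15, 12, 7
The 2 values of 33 occupy positions 4–5 → each gets rank 4.

10, 4, 4, 8, 7, 3, 1, 2, 11, 6, 9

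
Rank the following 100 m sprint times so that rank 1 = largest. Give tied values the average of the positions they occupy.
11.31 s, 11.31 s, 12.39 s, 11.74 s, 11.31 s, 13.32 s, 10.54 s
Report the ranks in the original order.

Sorted (descending): 13.32, 12.39, 11.74, 11.31, 11.31, 11.31, 10.54
The 3 values of 11.31 occupy positions 4–6 → average rank 5.

5, 5, 2, 3, 5, 1, 7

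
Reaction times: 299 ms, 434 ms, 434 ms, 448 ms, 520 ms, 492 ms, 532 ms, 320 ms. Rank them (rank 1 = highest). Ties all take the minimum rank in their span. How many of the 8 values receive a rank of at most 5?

6

Sorted (descending): 532, 520, 492, 448, 434, 434, 320, 299
The 2 values of 434 occupy positions 5–6 → each gets rank 5.
Ranks ≤ 5: {1, 2, 3, 4, 5, 5} → 6 values.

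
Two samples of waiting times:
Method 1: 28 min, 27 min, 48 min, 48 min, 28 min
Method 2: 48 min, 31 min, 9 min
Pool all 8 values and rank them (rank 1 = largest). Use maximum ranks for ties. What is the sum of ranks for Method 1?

Sorted (descending): 48, 48, 48, 31, 28, 28, 27, 9
The 3 values of 48 occupy positions 1–3 → each gets rank 3.
The 2 values of 28 occupy positions 5–6 → each gets rank 6.
Method 1 values → pooled ranks: 28→6, 27→7, 48→3, 48→3, 28→6
Rank sum = 6 + 7 + 3 + 3 + 6 = 25

25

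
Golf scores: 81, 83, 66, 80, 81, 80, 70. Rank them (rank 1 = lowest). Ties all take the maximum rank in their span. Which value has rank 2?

70

Sorted (ascending): 66, 70, 80, 80, 81, 81, 83
The 2 values of 80 occupy positions 3–4 → each gets rank 4.
The 2 values of 81 occupy positions 5–6 → each gets rank 6.
Rank 2 → value 70.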